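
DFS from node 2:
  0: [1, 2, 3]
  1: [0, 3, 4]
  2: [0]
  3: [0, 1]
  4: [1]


Visit 2, push [0]
Visit 0, push [3, 1]
Visit 1, push [4, 3]
Visit 3, push []
Visit 4, push []

DFS order: [2, 0, 1, 3, 4]


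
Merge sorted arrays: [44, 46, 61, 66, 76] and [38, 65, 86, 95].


Take 38 from B
Take 44 from A
Take 46 from A
Take 61 from A
Take 65 from B
Take 66 from A
Take 76 from A

Merged: [38, 44, 46, 61, 65, 66, 76, 86, 95]


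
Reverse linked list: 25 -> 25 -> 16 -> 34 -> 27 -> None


Step 1: curr=25, set curr.next=prev(None) | reversed so far: 25
Step 2: curr=25, set curr.next=prev(25) | reversed so far: 25 -> 25
Step 3: curr=16, set curr.next=prev(25) | reversed so far: 16 -> 25 -> 25
Step 4: curr=34, set curr.next=prev(16) | reversed so far: 34 -> 16 -> 25 -> 25
Step 5: curr=27, set curr.next=prev(34) | reversed so far: 27 -> 34 -> 16 -> 25 -> 25

27 -> 34 -> 16 -> 25 -> 25 -> None


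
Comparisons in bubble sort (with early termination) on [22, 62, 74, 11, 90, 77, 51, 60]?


Algorithm: bubble sort (with early termination)
Input: [22, 62, 74, 11, 90, 77, 51, 60]
Sorted: [11, 22, 51, 60, 62, 74, 77, 90]

25


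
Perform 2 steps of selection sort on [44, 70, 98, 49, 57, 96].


Initial: [44, 70, 98, 49, 57, 96]
Step 1: min=44 at 0
  Swap: [44, 70, 98, 49, 57, 96]
Step 2: min=49 at 3
  Swap: [44, 49, 98, 70, 57, 96]

After 2 steps: [44, 49, 98, 70, 57, 96]


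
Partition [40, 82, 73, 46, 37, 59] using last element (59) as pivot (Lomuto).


Pivot: 59
  40 <= 59: advance i (no swap)
  46 <= 59: swap -> [40, 46, 73, 82, 37, 59]
  37 <= 59: swap -> [40, 46, 37, 82, 73, 59]
Place pivot at 3: [40, 46, 37, 59, 73, 82]

Partitioned: [40, 46, 37, 59, 73, 82]


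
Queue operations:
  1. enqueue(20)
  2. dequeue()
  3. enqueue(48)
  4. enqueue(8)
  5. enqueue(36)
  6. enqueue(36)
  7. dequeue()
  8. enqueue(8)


enqueue(20) -> [20]
dequeue()->20, []
enqueue(48) -> [48]
enqueue(8) -> [48, 8]
enqueue(36) -> [48, 8, 36]
enqueue(36) -> [48, 8, 36, 36]
dequeue()->48, [8, 36, 36]
enqueue(8) -> [8, 36, 36, 8]

Final queue: [8, 36, 36, 8]


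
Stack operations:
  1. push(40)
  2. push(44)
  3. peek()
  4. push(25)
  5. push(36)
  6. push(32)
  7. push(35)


push(40) -> [40]
push(44) -> [40, 44]
peek()->44
push(25) -> [40, 44, 25]
push(36) -> [40, 44, 25, 36]
push(32) -> [40, 44, 25, 36, 32]
push(35) -> [40, 44, 25, 36, 32, 35]

Final stack: [40, 44, 25, 36, 32, 35]


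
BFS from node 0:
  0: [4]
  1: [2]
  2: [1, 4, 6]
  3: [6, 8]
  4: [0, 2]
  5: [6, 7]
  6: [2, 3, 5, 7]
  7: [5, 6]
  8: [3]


Visit 0, enqueue [4]
Visit 4, enqueue [2]
Visit 2, enqueue [1, 6]
Visit 1, enqueue []
Visit 6, enqueue [3, 5, 7]
Visit 3, enqueue [8]
Visit 5, enqueue []
Visit 7, enqueue []
Visit 8, enqueue []

BFS order: [0, 4, 2, 1, 6, 3, 5, 7, 8]


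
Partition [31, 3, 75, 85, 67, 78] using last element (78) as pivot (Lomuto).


Pivot: 78
  31 <= 78: advance i (no swap)
  3 <= 78: advance i (no swap)
  75 <= 78: advance i (no swap)
  67 <= 78: swap -> [31, 3, 75, 67, 85, 78]
Place pivot at 4: [31, 3, 75, 67, 78, 85]

Partitioned: [31, 3, 75, 67, 78, 85]


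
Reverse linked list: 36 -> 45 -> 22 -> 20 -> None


Step 1: curr=36, set curr.next=prev(None) | reversed so far: 36
Step 2: curr=45, set curr.next=prev(36) | reversed so far: 45 -> 36
Step 3: curr=22, set curr.next=prev(45) | reversed so far: 22 -> 45 -> 36
Step 4: curr=20, set curr.next=prev(22) | reversed so far: 20 -> 22 -> 45 -> 36

20 -> 22 -> 45 -> 36 -> None


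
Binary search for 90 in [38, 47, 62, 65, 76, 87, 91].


Step 1: lo=0, hi=6, mid=3, val=65
Step 2: lo=4, hi=6, mid=5, val=87
Step 3: lo=6, hi=6, mid=6, val=91

Not found


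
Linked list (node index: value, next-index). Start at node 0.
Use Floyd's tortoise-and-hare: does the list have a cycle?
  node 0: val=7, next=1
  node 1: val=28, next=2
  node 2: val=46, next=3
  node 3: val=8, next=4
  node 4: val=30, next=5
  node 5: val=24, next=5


Floyd's tortoise (slow, +1) and hare (fast, +2):
  init: slow=0, fast=0
  step 1: slow=1, fast=2
  step 2: slow=2, fast=4
  step 3: slow=3, fast=5
  step 4: slow=4, fast=5
  step 5: slow=5, fast=5
  slow == fast at node 5: cycle detected

Cycle: yes


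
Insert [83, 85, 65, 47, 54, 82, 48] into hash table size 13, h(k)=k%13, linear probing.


Insert 83: h=5 -> slot 5
Insert 85: h=7 -> slot 7
Insert 65: h=0 -> slot 0
Insert 47: h=8 -> slot 8
Insert 54: h=2 -> slot 2
Insert 82: h=4 -> slot 4
Insert 48: h=9 -> slot 9

Table: [65, None, 54, None, 82, 83, None, 85, 47, 48, None, None, None]


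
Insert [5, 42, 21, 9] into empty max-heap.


Insert 5: [5]
Insert 42: [42, 5]
Insert 21: [42, 5, 21]
Insert 9: [42, 9, 21, 5]

Final heap: [42, 9, 21, 5]


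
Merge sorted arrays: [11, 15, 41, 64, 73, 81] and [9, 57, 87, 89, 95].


Take 9 from B
Take 11 from A
Take 15 from A
Take 41 from A
Take 57 from B
Take 64 from A
Take 73 from A
Take 81 from A

Merged: [9, 11, 15, 41, 57, 64, 73, 81, 87, 89, 95]


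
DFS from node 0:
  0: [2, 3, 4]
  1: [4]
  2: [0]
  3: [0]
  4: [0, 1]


Visit 0, push [4, 3, 2]
Visit 2, push []
Visit 3, push []
Visit 4, push [1]
Visit 1, push []

DFS order: [0, 2, 3, 4, 1]


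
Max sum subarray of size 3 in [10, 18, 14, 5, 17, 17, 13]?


[0:3]: 42
[1:4]: 37
[2:5]: 36
[3:6]: 39
[4:7]: 47

Max: 47 at [4:7]


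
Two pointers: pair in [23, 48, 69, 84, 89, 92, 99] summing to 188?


lo=0(23)+hi=6(99)=122
lo=1(48)+hi=6(99)=147
lo=2(69)+hi=6(99)=168
lo=3(84)+hi=6(99)=183
lo=4(89)+hi=6(99)=188

Yes: 89+99=188


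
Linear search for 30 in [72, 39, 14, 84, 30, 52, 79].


i=0: 72!=30
i=1: 39!=30
i=2: 14!=30
i=3: 84!=30
i=4: 30==30 found!

Found at 4, 5 comps


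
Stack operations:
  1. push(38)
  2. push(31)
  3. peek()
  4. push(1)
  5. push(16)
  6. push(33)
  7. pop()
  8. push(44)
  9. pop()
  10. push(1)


push(38) -> [38]
push(31) -> [38, 31]
peek()->31
push(1) -> [38, 31, 1]
push(16) -> [38, 31, 1, 16]
push(33) -> [38, 31, 1, 16, 33]
pop()->33, [38, 31, 1, 16]
push(44) -> [38, 31, 1, 16, 44]
pop()->44, [38, 31, 1, 16]
push(1) -> [38, 31, 1, 16, 1]

Final stack: [38, 31, 1, 16, 1]


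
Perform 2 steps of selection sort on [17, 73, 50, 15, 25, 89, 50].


Initial: [17, 73, 50, 15, 25, 89, 50]
Step 1: min=15 at 3
  Swap: [15, 73, 50, 17, 25, 89, 50]
Step 2: min=17 at 3
  Swap: [15, 17, 50, 73, 25, 89, 50]

After 2 steps: [15, 17, 50, 73, 25, 89, 50]


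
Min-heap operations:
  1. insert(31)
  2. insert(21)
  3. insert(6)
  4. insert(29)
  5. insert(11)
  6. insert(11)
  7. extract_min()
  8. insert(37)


insert(31) -> [31]
insert(21) -> [21, 31]
insert(6) -> [6, 31, 21]
insert(29) -> [6, 29, 21, 31]
insert(11) -> [6, 11, 21, 31, 29]
insert(11) -> [6, 11, 11, 31, 29, 21]
extract_min()->6, [11, 11, 21, 31, 29]
insert(37) -> [11, 11, 21, 31, 29, 37]

Final heap: [11, 11, 21, 31, 29, 37]


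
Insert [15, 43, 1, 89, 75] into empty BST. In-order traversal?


Insert 15: root
Insert 43: R from 15
Insert 1: L from 15
Insert 89: R from 15 -> R from 43
Insert 75: R from 15 -> R from 43 -> L from 89

In-order: [1, 15, 43, 75, 89]


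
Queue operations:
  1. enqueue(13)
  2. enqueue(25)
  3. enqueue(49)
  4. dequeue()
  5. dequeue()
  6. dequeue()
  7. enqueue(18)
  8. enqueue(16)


enqueue(13) -> [13]
enqueue(25) -> [13, 25]
enqueue(49) -> [13, 25, 49]
dequeue()->13, [25, 49]
dequeue()->25, [49]
dequeue()->49, []
enqueue(18) -> [18]
enqueue(16) -> [18, 16]

Final queue: [18, 16]


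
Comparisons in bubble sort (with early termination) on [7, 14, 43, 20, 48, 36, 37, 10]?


Algorithm: bubble sort (with early termination)
Input: [7, 14, 43, 20, 48, 36, 37, 10]
Sorted: [7, 10, 14, 20, 36, 37, 43, 48]

28


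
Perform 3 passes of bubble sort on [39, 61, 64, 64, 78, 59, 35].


Initial: [39, 61, 64, 64, 78, 59, 35]
Pass 1: [39, 61, 64, 64, 59, 35, 78] (2 swaps)
Pass 2: [39, 61, 64, 59, 35, 64, 78] (2 swaps)
Pass 3: [39, 61, 59, 35, 64, 64, 78] (2 swaps)

After 3 passes: [39, 61, 59, 35, 64, 64, 78]


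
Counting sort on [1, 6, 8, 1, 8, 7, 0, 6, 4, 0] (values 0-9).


Input: [1, 6, 8, 1, 8, 7, 0, 6, 4, 0]
Counts: [2, 2, 0, 0, 1, 0, 2, 1, 2, 0]

Sorted: [0, 0, 1, 1, 4, 6, 6, 7, 8, 8]


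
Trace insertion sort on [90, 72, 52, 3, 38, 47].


Initial: [90, 72, 52, 3, 38, 47]
Insert 72: [72, 90, 52, 3, 38, 47]
Insert 52: [52, 72, 90, 3, 38, 47]
Insert 3: [3, 52, 72, 90, 38, 47]
Insert 38: [3, 38, 52, 72, 90, 47]
Insert 47: [3, 38, 47, 52, 72, 90]

Sorted: [3, 38, 47, 52, 72, 90]


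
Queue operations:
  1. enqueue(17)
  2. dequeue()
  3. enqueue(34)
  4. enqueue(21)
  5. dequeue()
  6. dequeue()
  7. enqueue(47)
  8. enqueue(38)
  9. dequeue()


enqueue(17) -> [17]
dequeue()->17, []
enqueue(34) -> [34]
enqueue(21) -> [34, 21]
dequeue()->34, [21]
dequeue()->21, []
enqueue(47) -> [47]
enqueue(38) -> [47, 38]
dequeue()->47, [38]

Final queue: [38]


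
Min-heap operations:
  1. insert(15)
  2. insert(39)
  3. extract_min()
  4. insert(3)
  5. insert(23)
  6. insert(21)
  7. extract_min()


insert(15) -> [15]
insert(39) -> [15, 39]
extract_min()->15, [39]
insert(3) -> [3, 39]
insert(23) -> [3, 39, 23]
insert(21) -> [3, 21, 23, 39]
extract_min()->3, [21, 39, 23]

Final heap: [21, 39, 23]


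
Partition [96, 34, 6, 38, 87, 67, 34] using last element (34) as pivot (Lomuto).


Pivot: 34
  34 <= 34: swap -> [34, 96, 6, 38, 87, 67, 34]
  6 <= 34: swap -> [34, 6, 96, 38, 87, 67, 34]
Place pivot at 2: [34, 6, 34, 38, 87, 67, 96]

Partitioned: [34, 6, 34, 38, 87, 67, 96]


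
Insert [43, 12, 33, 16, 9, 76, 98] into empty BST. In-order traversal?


Insert 43: root
Insert 12: L from 43
Insert 33: L from 43 -> R from 12
Insert 16: L from 43 -> R from 12 -> L from 33
Insert 9: L from 43 -> L from 12
Insert 76: R from 43
Insert 98: R from 43 -> R from 76

In-order: [9, 12, 16, 33, 43, 76, 98]


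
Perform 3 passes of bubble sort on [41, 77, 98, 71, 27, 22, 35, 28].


Initial: [41, 77, 98, 71, 27, 22, 35, 28]
Pass 1: [41, 77, 71, 27, 22, 35, 28, 98] (5 swaps)
Pass 2: [41, 71, 27, 22, 35, 28, 77, 98] (5 swaps)
Pass 3: [41, 27, 22, 35, 28, 71, 77, 98] (4 swaps)

After 3 passes: [41, 27, 22, 35, 28, 71, 77, 98]


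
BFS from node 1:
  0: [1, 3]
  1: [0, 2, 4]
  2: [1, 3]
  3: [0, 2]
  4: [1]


Visit 1, enqueue [0, 2, 4]
Visit 0, enqueue [3]
Visit 2, enqueue []
Visit 4, enqueue []
Visit 3, enqueue []

BFS order: [1, 0, 2, 4, 3]


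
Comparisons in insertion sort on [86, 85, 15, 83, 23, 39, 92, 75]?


Algorithm: insertion sort
Input: [86, 85, 15, 83, 23, 39, 92, 75]
Sorted: [15, 23, 39, 75, 83, 85, 86, 92]

20


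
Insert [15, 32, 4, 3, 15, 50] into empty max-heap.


Insert 15: [15]
Insert 32: [32, 15]
Insert 4: [32, 15, 4]
Insert 3: [32, 15, 4, 3]
Insert 15: [32, 15, 4, 3, 15]
Insert 50: [50, 15, 32, 3, 15, 4]

Final heap: [50, 15, 32, 3, 15, 4]


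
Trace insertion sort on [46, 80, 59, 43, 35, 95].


Initial: [46, 80, 59, 43, 35, 95]
Insert 80: [46, 80, 59, 43, 35, 95]
Insert 59: [46, 59, 80, 43, 35, 95]
Insert 43: [43, 46, 59, 80, 35, 95]
Insert 35: [35, 43, 46, 59, 80, 95]
Insert 95: [35, 43, 46, 59, 80, 95]

Sorted: [35, 43, 46, 59, 80, 95]


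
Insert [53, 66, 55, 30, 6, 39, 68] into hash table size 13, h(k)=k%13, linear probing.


Insert 53: h=1 -> slot 1
Insert 66: h=1, 1 probes -> slot 2
Insert 55: h=3 -> slot 3
Insert 30: h=4 -> slot 4
Insert 6: h=6 -> slot 6
Insert 39: h=0 -> slot 0
Insert 68: h=3, 2 probes -> slot 5

Table: [39, 53, 66, 55, 30, 68, 6, None, None, None, None, None, None]


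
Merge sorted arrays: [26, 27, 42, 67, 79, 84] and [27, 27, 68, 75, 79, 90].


Take 26 from A
Take 27 from A
Take 27 from B
Take 27 from B
Take 42 from A
Take 67 from A
Take 68 from B
Take 75 from B
Take 79 from A
Take 79 from B
Take 84 from A

Merged: [26, 27, 27, 27, 42, 67, 68, 75, 79, 79, 84, 90]


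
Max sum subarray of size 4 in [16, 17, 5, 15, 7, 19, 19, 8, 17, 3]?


[0:4]: 53
[1:5]: 44
[2:6]: 46
[3:7]: 60
[4:8]: 53
[5:9]: 63
[6:10]: 47

Max: 63 at [5:9]


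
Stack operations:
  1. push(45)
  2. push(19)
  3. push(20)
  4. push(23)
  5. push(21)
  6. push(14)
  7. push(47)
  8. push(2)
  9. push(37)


push(45) -> [45]
push(19) -> [45, 19]
push(20) -> [45, 19, 20]
push(23) -> [45, 19, 20, 23]
push(21) -> [45, 19, 20, 23, 21]
push(14) -> [45, 19, 20, 23, 21, 14]
push(47) -> [45, 19, 20, 23, 21, 14, 47]
push(2) -> [45, 19, 20, 23, 21, 14, 47, 2]
push(37) -> [45, 19, 20, 23, 21, 14, 47, 2, 37]

Final stack: [45, 19, 20, 23, 21, 14, 47, 2, 37]


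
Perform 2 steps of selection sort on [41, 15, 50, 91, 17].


Initial: [41, 15, 50, 91, 17]
Step 1: min=15 at 1
  Swap: [15, 41, 50, 91, 17]
Step 2: min=17 at 4
  Swap: [15, 17, 50, 91, 41]

After 2 steps: [15, 17, 50, 91, 41]


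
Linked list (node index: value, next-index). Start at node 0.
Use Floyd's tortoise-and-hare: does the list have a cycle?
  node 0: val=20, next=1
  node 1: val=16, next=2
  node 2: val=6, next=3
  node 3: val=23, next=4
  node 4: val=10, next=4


Floyd's tortoise (slow, +1) and hare (fast, +2):
  init: slow=0, fast=0
  step 1: slow=1, fast=2
  step 2: slow=2, fast=4
  step 3: slow=3, fast=4
  step 4: slow=4, fast=4
  slow == fast at node 4: cycle detected

Cycle: yes


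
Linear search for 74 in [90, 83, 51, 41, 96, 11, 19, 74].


i=0: 90!=74
i=1: 83!=74
i=2: 51!=74
i=3: 41!=74
i=4: 96!=74
i=5: 11!=74
i=6: 19!=74
i=7: 74==74 found!

Found at 7, 8 comps


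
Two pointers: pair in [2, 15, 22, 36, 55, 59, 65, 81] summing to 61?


lo=0(2)+hi=7(81)=83
lo=0(2)+hi=6(65)=67
lo=0(2)+hi=5(59)=61

Yes: 2+59=61


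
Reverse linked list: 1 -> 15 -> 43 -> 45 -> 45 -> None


Step 1: curr=1, set curr.next=prev(None) | reversed so far: 1
Step 2: curr=15, set curr.next=prev(1) | reversed so far: 15 -> 1
Step 3: curr=43, set curr.next=prev(15) | reversed so far: 43 -> 15 -> 1
Step 4: curr=45, set curr.next=prev(43) | reversed so far: 45 -> 43 -> 15 -> 1
Step 5: curr=45, set curr.next=prev(45) | reversed so far: 45 -> 45 -> 43 -> 15 -> 1

45 -> 45 -> 43 -> 15 -> 1 -> None


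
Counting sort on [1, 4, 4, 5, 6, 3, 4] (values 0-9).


Input: [1, 4, 4, 5, 6, 3, 4]
Counts: [0, 1, 0, 1, 3, 1, 1, 0, 0, 0]

Sorted: [1, 3, 4, 4, 4, 5, 6]


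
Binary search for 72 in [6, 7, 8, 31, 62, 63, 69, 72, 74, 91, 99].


Step 1: lo=0, hi=10, mid=5, val=63
Step 2: lo=6, hi=10, mid=8, val=74
Step 3: lo=6, hi=7, mid=6, val=69
Step 4: lo=7, hi=7, mid=7, val=72

Found at index 7


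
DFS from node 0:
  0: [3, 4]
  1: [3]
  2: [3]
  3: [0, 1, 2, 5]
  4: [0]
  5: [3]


Visit 0, push [4, 3]
Visit 3, push [5, 2, 1]
Visit 1, push []
Visit 2, push []
Visit 5, push []
Visit 4, push []

DFS order: [0, 3, 1, 2, 5, 4]


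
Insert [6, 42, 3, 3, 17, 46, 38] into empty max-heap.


Insert 6: [6]
Insert 42: [42, 6]
Insert 3: [42, 6, 3]
Insert 3: [42, 6, 3, 3]
Insert 17: [42, 17, 3, 3, 6]
Insert 46: [46, 17, 42, 3, 6, 3]
Insert 38: [46, 17, 42, 3, 6, 3, 38]

Final heap: [46, 17, 42, 3, 6, 3, 38]


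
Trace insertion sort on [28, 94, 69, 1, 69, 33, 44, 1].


Initial: [28, 94, 69, 1, 69, 33, 44, 1]
Insert 94: [28, 94, 69, 1, 69, 33, 44, 1]
Insert 69: [28, 69, 94, 1, 69, 33, 44, 1]
Insert 1: [1, 28, 69, 94, 69, 33, 44, 1]
Insert 69: [1, 28, 69, 69, 94, 33, 44, 1]
Insert 33: [1, 28, 33, 69, 69, 94, 44, 1]
Insert 44: [1, 28, 33, 44, 69, 69, 94, 1]
Insert 1: [1, 1, 28, 33, 44, 69, 69, 94]

Sorted: [1, 1, 28, 33, 44, 69, 69, 94]


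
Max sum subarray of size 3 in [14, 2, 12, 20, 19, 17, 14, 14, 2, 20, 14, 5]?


[0:3]: 28
[1:4]: 34
[2:5]: 51
[3:6]: 56
[4:7]: 50
[5:8]: 45
[6:9]: 30
[7:10]: 36
[8:11]: 36
[9:12]: 39

Max: 56 at [3:6]


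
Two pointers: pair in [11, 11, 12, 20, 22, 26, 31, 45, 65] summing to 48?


lo=0(11)+hi=8(65)=76
lo=0(11)+hi=7(45)=56
lo=0(11)+hi=6(31)=42
lo=1(11)+hi=6(31)=42
lo=2(12)+hi=6(31)=43
lo=3(20)+hi=6(31)=51
lo=3(20)+hi=5(26)=46
lo=4(22)+hi=5(26)=48

Yes: 22+26=48


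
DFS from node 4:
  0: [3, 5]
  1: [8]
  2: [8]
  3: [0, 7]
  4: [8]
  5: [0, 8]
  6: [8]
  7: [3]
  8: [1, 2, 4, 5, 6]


Visit 4, push [8]
Visit 8, push [6, 5, 2, 1]
Visit 1, push []
Visit 2, push []
Visit 5, push [0]
Visit 0, push [3]
Visit 3, push [7]
Visit 7, push []
Visit 6, push []

DFS order: [4, 8, 1, 2, 5, 0, 3, 7, 6]


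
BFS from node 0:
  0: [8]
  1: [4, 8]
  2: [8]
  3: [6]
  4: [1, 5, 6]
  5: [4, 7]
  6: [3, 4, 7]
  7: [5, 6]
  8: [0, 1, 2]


Visit 0, enqueue [8]
Visit 8, enqueue [1, 2]
Visit 1, enqueue [4]
Visit 2, enqueue []
Visit 4, enqueue [5, 6]
Visit 5, enqueue [7]
Visit 6, enqueue [3]
Visit 7, enqueue []
Visit 3, enqueue []

BFS order: [0, 8, 1, 2, 4, 5, 6, 7, 3]


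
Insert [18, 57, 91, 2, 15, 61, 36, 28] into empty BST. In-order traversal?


Insert 18: root
Insert 57: R from 18
Insert 91: R from 18 -> R from 57
Insert 2: L from 18
Insert 15: L from 18 -> R from 2
Insert 61: R from 18 -> R from 57 -> L from 91
Insert 36: R from 18 -> L from 57
Insert 28: R from 18 -> L from 57 -> L from 36

In-order: [2, 15, 18, 28, 36, 57, 61, 91]


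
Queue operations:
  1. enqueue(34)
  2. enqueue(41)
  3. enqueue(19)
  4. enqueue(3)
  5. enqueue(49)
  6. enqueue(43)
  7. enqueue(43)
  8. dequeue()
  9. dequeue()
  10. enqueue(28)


enqueue(34) -> [34]
enqueue(41) -> [34, 41]
enqueue(19) -> [34, 41, 19]
enqueue(3) -> [34, 41, 19, 3]
enqueue(49) -> [34, 41, 19, 3, 49]
enqueue(43) -> [34, 41, 19, 3, 49, 43]
enqueue(43) -> [34, 41, 19, 3, 49, 43, 43]
dequeue()->34, [41, 19, 3, 49, 43, 43]
dequeue()->41, [19, 3, 49, 43, 43]
enqueue(28) -> [19, 3, 49, 43, 43, 28]

Final queue: [19, 3, 49, 43, 43, 28]


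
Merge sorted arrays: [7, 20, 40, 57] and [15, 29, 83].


Take 7 from A
Take 15 from B
Take 20 from A
Take 29 from B
Take 40 from A
Take 57 from A

Merged: [7, 15, 20, 29, 40, 57, 83]


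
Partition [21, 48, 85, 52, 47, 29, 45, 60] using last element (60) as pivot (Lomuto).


Pivot: 60
  21 <= 60: advance i (no swap)
  48 <= 60: advance i (no swap)
  52 <= 60: swap -> [21, 48, 52, 85, 47, 29, 45, 60]
  47 <= 60: swap -> [21, 48, 52, 47, 85, 29, 45, 60]
  29 <= 60: swap -> [21, 48, 52, 47, 29, 85, 45, 60]
  45 <= 60: swap -> [21, 48, 52, 47, 29, 45, 85, 60]
Place pivot at 6: [21, 48, 52, 47, 29, 45, 60, 85]

Partitioned: [21, 48, 52, 47, 29, 45, 60, 85]


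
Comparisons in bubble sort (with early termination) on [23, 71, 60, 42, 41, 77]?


Algorithm: bubble sort (with early termination)
Input: [23, 71, 60, 42, 41, 77]
Sorted: [23, 41, 42, 60, 71, 77]

14


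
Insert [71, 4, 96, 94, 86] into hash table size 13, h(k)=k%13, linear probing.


Insert 71: h=6 -> slot 6
Insert 4: h=4 -> slot 4
Insert 96: h=5 -> slot 5
Insert 94: h=3 -> slot 3
Insert 86: h=8 -> slot 8

Table: [None, None, None, 94, 4, 96, 71, None, 86, None, None, None, None]


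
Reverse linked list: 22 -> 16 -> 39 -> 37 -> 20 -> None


Step 1: curr=22, set curr.next=prev(None) | reversed so far: 22
Step 2: curr=16, set curr.next=prev(22) | reversed so far: 16 -> 22
Step 3: curr=39, set curr.next=prev(16) | reversed so far: 39 -> 16 -> 22
Step 4: curr=37, set curr.next=prev(39) | reversed so far: 37 -> 39 -> 16 -> 22
Step 5: curr=20, set curr.next=prev(37) | reversed so far: 20 -> 37 -> 39 -> 16 -> 22

20 -> 37 -> 39 -> 16 -> 22 -> None


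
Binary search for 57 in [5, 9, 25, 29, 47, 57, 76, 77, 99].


Step 1: lo=0, hi=8, mid=4, val=47
Step 2: lo=5, hi=8, mid=6, val=76
Step 3: lo=5, hi=5, mid=5, val=57

Found at index 5


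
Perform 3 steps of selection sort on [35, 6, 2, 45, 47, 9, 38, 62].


Initial: [35, 6, 2, 45, 47, 9, 38, 62]
Step 1: min=2 at 2
  Swap: [2, 6, 35, 45, 47, 9, 38, 62]
Step 2: min=6 at 1
  Swap: [2, 6, 35, 45, 47, 9, 38, 62]
Step 3: min=9 at 5
  Swap: [2, 6, 9, 45, 47, 35, 38, 62]

After 3 steps: [2, 6, 9, 45, 47, 35, 38, 62]


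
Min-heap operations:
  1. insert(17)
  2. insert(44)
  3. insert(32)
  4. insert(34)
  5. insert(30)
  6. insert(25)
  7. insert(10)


insert(17) -> [17]
insert(44) -> [17, 44]
insert(32) -> [17, 44, 32]
insert(34) -> [17, 34, 32, 44]
insert(30) -> [17, 30, 32, 44, 34]
insert(25) -> [17, 30, 25, 44, 34, 32]
insert(10) -> [10, 30, 17, 44, 34, 32, 25]

Final heap: [10, 30, 17, 44, 34, 32, 25]


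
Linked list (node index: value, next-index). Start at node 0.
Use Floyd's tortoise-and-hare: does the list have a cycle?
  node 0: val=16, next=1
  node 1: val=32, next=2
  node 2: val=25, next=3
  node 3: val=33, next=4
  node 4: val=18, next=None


Floyd's tortoise (slow, +1) and hare (fast, +2):
  init: slow=0, fast=0
  step 1: slow=1, fast=2
  step 2: slow=2, fast=4
  step 3: fast -> None, no cycle

Cycle: no


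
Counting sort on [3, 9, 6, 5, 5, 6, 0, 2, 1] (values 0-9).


Input: [3, 9, 6, 5, 5, 6, 0, 2, 1]
Counts: [1, 1, 1, 1, 0, 2, 2, 0, 0, 1]

Sorted: [0, 1, 2, 3, 5, 5, 6, 6, 9]


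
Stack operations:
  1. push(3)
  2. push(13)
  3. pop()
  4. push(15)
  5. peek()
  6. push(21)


push(3) -> [3]
push(13) -> [3, 13]
pop()->13, [3]
push(15) -> [3, 15]
peek()->15
push(21) -> [3, 15, 21]

Final stack: [3, 15, 21]


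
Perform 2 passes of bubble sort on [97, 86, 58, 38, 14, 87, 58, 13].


Initial: [97, 86, 58, 38, 14, 87, 58, 13]
Pass 1: [86, 58, 38, 14, 87, 58, 13, 97] (7 swaps)
Pass 2: [58, 38, 14, 86, 58, 13, 87, 97] (5 swaps)

After 2 passes: [58, 38, 14, 86, 58, 13, 87, 97]


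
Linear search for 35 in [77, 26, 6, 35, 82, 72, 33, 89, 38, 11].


i=0: 77!=35
i=1: 26!=35
i=2: 6!=35
i=3: 35==35 found!

Found at 3, 4 comps


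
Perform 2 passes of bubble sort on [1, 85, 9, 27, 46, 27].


Initial: [1, 85, 9, 27, 46, 27]
Pass 1: [1, 9, 27, 46, 27, 85] (4 swaps)
Pass 2: [1, 9, 27, 27, 46, 85] (1 swaps)

After 2 passes: [1, 9, 27, 27, 46, 85]


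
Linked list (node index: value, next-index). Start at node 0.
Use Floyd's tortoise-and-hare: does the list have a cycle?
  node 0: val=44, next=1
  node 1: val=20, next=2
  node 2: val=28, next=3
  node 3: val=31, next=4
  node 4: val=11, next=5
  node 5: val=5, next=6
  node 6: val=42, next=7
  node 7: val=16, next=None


Floyd's tortoise (slow, +1) and hare (fast, +2):
  init: slow=0, fast=0
  step 1: slow=1, fast=2
  step 2: slow=2, fast=4
  step 3: slow=3, fast=6
  step 4: fast 6->7->None, no cycle

Cycle: no


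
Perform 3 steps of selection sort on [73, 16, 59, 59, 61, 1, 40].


Initial: [73, 16, 59, 59, 61, 1, 40]
Step 1: min=1 at 5
  Swap: [1, 16, 59, 59, 61, 73, 40]
Step 2: min=16 at 1
  Swap: [1, 16, 59, 59, 61, 73, 40]
Step 3: min=40 at 6
  Swap: [1, 16, 40, 59, 61, 73, 59]

After 3 steps: [1, 16, 40, 59, 61, 73, 59]


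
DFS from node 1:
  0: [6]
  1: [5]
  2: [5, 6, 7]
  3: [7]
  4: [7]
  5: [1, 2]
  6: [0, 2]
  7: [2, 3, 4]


Visit 1, push [5]
Visit 5, push [2]
Visit 2, push [7, 6]
Visit 6, push [0]
Visit 0, push []
Visit 7, push [4, 3]
Visit 3, push []
Visit 4, push []

DFS order: [1, 5, 2, 6, 0, 7, 3, 4]


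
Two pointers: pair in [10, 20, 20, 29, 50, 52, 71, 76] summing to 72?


lo=0(10)+hi=7(76)=86
lo=0(10)+hi=6(71)=81
lo=0(10)+hi=5(52)=62
lo=1(20)+hi=5(52)=72

Yes: 20+52=72


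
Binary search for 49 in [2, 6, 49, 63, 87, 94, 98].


Step 1: lo=0, hi=6, mid=3, val=63
Step 2: lo=0, hi=2, mid=1, val=6
Step 3: lo=2, hi=2, mid=2, val=49

Found at index 2


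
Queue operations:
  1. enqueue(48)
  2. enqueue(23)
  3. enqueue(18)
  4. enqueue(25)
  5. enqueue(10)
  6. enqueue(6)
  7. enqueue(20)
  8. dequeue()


enqueue(48) -> [48]
enqueue(23) -> [48, 23]
enqueue(18) -> [48, 23, 18]
enqueue(25) -> [48, 23, 18, 25]
enqueue(10) -> [48, 23, 18, 25, 10]
enqueue(6) -> [48, 23, 18, 25, 10, 6]
enqueue(20) -> [48, 23, 18, 25, 10, 6, 20]
dequeue()->48, [23, 18, 25, 10, 6, 20]

Final queue: [23, 18, 25, 10, 6, 20]


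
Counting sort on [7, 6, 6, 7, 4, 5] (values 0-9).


Input: [7, 6, 6, 7, 4, 5]
Counts: [0, 0, 0, 0, 1, 1, 2, 2, 0, 0]

Sorted: [4, 5, 6, 6, 7, 7]


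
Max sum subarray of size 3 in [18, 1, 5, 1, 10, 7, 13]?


[0:3]: 24
[1:4]: 7
[2:5]: 16
[3:6]: 18
[4:7]: 30

Max: 30 at [4:7]


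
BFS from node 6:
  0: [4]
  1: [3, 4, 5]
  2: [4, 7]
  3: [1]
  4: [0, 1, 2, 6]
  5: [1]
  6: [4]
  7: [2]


Visit 6, enqueue [4]
Visit 4, enqueue [0, 1, 2]
Visit 0, enqueue []
Visit 1, enqueue [3, 5]
Visit 2, enqueue [7]
Visit 3, enqueue []
Visit 5, enqueue []
Visit 7, enqueue []

BFS order: [6, 4, 0, 1, 2, 3, 5, 7]


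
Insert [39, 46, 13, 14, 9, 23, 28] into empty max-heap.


Insert 39: [39]
Insert 46: [46, 39]
Insert 13: [46, 39, 13]
Insert 14: [46, 39, 13, 14]
Insert 9: [46, 39, 13, 14, 9]
Insert 23: [46, 39, 23, 14, 9, 13]
Insert 28: [46, 39, 28, 14, 9, 13, 23]

Final heap: [46, 39, 28, 14, 9, 13, 23]


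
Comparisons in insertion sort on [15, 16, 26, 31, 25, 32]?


Algorithm: insertion sort
Input: [15, 16, 26, 31, 25, 32]
Sorted: [15, 16, 25, 26, 31, 32]

7


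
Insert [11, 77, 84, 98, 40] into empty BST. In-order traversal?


Insert 11: root
Insert 77: R from 11
Insert 84: R from 11 -> R from 77
Insert 98: R from 11 -> R from 77 -> R from 84
Insert 40: R from 11 -> L from 77

In-order: [11, 40, 77, 84, 98]


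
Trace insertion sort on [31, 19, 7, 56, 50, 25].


Initial: [31, 19, 7, 56, 50, 25]
Insert 19: [19, 31, 7, 56, 50, 25]
Insert 7: [7, 19, 31, 56, 50, 25]
Insert 56: [7, 19, 31, 56, 50, 25]
Insert 50: [7, 19, 31, 50, 56, 25]
Insert 25: [7, 19, 25, 31, 50, 56]

Sorted: [7, 19, 25, 31, 50, 56]


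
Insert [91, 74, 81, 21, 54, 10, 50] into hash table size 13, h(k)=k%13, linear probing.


Insert 91: h=0 -> slot 0
Insert 74: h=9 -> slot 9
Insert 81: h=3 -> slot 3
Insert 21: h=8 -> slot 8
Insert 54: h=2 -> slot 2
Insert 10: h=10 -> slot 10
Insert 50: h=11 -> slot 11

Table: [91, None, 54, 81, None, None, None, None, 21, 74, 10, 50, None]


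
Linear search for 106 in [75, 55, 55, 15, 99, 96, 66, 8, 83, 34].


i=0: 75!=106
i=1: 55!=106
i=2: 55!=106
i=3: 15!=106
i=4: 99!=106
i=5: 96!=106
i=6: 66!=106
i=7: 8!=106
i=8: 83!=106
i=9: 34!=106

Not found, 10 comps


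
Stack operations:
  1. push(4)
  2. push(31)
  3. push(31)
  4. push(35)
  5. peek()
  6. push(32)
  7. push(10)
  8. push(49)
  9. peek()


push(4) -> [4]
push(31) -> [4, 31]
push(31) -> [4, 31, 31]
push(35) -> [4, 31, 31, 35]
peek()->35
push(32) -> [4, 31, 31, 35, 32]
push(10) -> [4, 31, 31, 35, 32, 10]
push(49) -> [4, 31, 31, 35, 32, 10, 49]
peek()->49

Final stack: [4, 31, 31, 35, 32, 10, 49]


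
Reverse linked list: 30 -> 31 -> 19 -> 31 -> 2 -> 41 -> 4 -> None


Step 1: curr=30, set curr.next=prev(None) | reversed so far: 30
Step 2: curr=31, set curr.next=prev(30) | reversed so far: 31 -> 30
Step 3: curr=19, set curr.next=prev(31) | reversed so far: 19 -> 31 -> 30
Step 4: curr=31, set curr.next=prev(19) | reversed so far: 31 -> 19 -> 31 -> 30
Step 5: curr=2, set curr.next=prev(31) | reversed so far: 2 -> 31 -> 19 -> 31 -> 30
Step 6: curr=41, set curr.next=prev(2) | reversed so far: 41 -> 2 -> 31 -> 19 -> 31 -> 30
Step 7: curr=4, set curr.next=prev(41) | reversed so far: 4 -> 41 -> 2 -> 31 -> 19 -> 31 -> 30

4 -> 41 -> 2 -> 31 -> 19 -> 31 -> 30 -> None


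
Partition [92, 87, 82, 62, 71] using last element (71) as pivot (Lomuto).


Pivot: 71
  62 <= 71: swap -> [62, 87, 82, 92, 71]
Place pivot at 1: [62, 71, 82, 92, 87]

Partitioned: [62, 71, 82, 92, 87]


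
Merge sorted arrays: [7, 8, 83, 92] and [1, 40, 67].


Take 1 from B
Take 7 from A
Take 8 from A
Take 40 from B
Take 67 from B

Merged: [1, 7, 8, 40, 67, 83, 92]


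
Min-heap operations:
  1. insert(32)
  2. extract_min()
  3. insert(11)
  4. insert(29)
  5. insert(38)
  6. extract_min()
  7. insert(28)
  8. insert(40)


insert(32) -> [32]
extract_min()->32, []
insert(11) -> [11]
insert(29) -> [11, 29]
insert(38) -> [11, 29, 38]
extract_min()->11, [29, 38]
insert(28) -> [28, 38, 29]
insert(40) -> [28, 38, 29, 40]

Final heap: [28, 38, 29, 40]


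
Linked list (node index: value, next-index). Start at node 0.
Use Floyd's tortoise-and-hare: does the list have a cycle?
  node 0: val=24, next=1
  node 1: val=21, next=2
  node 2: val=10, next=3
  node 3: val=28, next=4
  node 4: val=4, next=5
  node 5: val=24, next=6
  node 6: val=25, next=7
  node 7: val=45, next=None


Floyd's tortoise (slow, +1) and hare (fast, +2):
  init: slow=0, fast=0
  step 1: slow=1, fast=2
  step 2: slow=2, fast=4
  step 3: slow=3, fast=6
  step 4: fast 6->7->None, no cycle

Cycle: no


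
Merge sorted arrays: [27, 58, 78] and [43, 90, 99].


Take 27 from A
Take 43 from B
Take 58 from A
Take 78 from A

Merged: [27, 43, 58, 78, 90, 99]


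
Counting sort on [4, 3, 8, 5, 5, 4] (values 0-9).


Input: [4, 3, 8, 5, 5, 4]
Counts: [0, 0, 0, 1, 2, 2, 0, 0, 1, 0]

Sorted: [3, 4, 4, 5, 5, 8]


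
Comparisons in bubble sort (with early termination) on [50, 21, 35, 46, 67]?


Algorithm: bubble sort (with early termination)
Input: [50, 21, 35, 46, 67]
Sorted: [21, 35, 46, 50, 67]

7


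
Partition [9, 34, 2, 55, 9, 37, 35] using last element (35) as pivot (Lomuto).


Pivot: 35
  9 <= 35: advance i (no swap)
  34 <= 35: advance i (no swap)
  2 <= 35: advance i (no swap)
  9 <= 35: swap -> [9, 34, 2, 9, 55, 37, 35]
Place pivot at 4: [9, 34, 2, 9, 35, 37, 55]

Partitioned: [9, 34, 2, 9, 35, 37, 55]


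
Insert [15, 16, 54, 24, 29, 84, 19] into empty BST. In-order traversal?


Insert 15: root
Insert 16: R from 15
Insert 54: R from 15 -> R from 16
Insert 24: R from 15 -> R from 16 -> L from 54
Insert 29: R from 15 -> R from 16 -> L from 54 -> R from 24
Insert 84: R from 15 -> R from 16 -> R from 54
Insert 19: R from 15 -> R from 16 -> L from 54 -> L from 24

In-order: [15, 16, 19, 24, 29, 54, 84]


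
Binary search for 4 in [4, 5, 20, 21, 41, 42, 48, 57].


Step 1: lo=0, hi=7, mid=3, val=21
Step 2: lo=0, hi=2, mid=1, val=5
Step 3: lo=0, hi=0, mid=0, val=4

Found at index 0


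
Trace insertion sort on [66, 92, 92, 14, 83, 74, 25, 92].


Initial: [66, 92, 92, 14, 83, 74, 25, 92]
Insert 92: [66, 92, 92, 14, 83, 74, 25, 92]
Insert 92: [66, 92, 92, 14, 83, 74, 25, 92]
Insert 14: [14, 66, 92, 92, 83, 74, 25, 92]
Insert 83: [14, 66, 83, 92, 92, 74, 25, 92]
Insert 74: [14, 66, 74, 83, 92, 92, 25, 92]
Insert 25: [14, 25, 66, 74, 83, 92, 92, 92]
Insert 92: [14, 25, 66, 74, 83, 92, 92, 92]

Sorted: [14, 25, 66, 74, 83, 92, 92, 92]


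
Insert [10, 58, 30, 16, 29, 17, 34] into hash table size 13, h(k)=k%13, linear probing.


Insert 10: h=10 -> slot 10
Insert 58: h=6 -> slot 6
Insert 30: h=4 -> slot 4
Insert 16: h=3 -> slot 3
Insert 29: h=3, 2 probes -> slot 5
Insert 17: h=4, 3 probes -> slot 7
Insert 34: h=8 -> slot 8

Table: [None, None, None, 16, 30, 29, 58, 17, 34, None, 10, None, None]


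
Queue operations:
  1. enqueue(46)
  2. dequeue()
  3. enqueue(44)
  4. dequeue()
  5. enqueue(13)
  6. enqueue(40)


enqueue(46) -> [46]
dequeue()->46, []
enqueue(44) -> [44]
dequeue()->44, []
enqueue(13) -> [13]
enqueue(40) -> [13, 40]

Final queue: [13, 40]


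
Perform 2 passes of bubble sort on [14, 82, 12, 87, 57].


Initial: [14, 82, 12, 87, 57]
Pass 1: [14, 12, 82, 57, 87] (2 swaps)
Pass 2: [12, 14, 57, 82, 87] (2 swaps)

After 2 passes: [12, 14, 57, 82, 87]


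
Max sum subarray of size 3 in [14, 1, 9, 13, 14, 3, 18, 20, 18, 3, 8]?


[0:3]: 24
[1:4]: 23
[2:5]: 36
[3:6]: 30
[4:7]: 35
[5:8]: 41
[6:9]: 56
[7:10]: 41
[8:11]: 29

Max: 56 at [6:9]


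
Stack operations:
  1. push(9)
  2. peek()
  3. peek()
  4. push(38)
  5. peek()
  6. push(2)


push(9) -> [9]
peek()->9
peek()->9
push(38) -> [9, 38]
peek()->38
push(2) -> [9, 38, 2]

Final stack: [9, 38, 2]


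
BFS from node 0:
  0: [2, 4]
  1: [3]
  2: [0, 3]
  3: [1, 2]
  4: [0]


Visit 0, enqueue [2, 4]
Visit 2, enqueue [3]
Visit 4, enqueue []
Visit 3, enqueue [1]
Visit 1, enqueue []

BFS order: [0, 2, 4, 3, 1]


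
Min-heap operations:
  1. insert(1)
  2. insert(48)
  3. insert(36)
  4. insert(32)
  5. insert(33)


insert(1) -> [1]
insert(48) -> [1, 48]
insert(36) -> [1, 48, 36]
insert(32) -> [1, 32, 36, 48]
insert(33) -> [1, 32, 36, 48, 33]

Final heap: [1, 32, 36, 48, 33]


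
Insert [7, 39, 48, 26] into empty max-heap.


Insert 7: [7]
Insert 39: [39, 7]
Insert 48: [48, 7, 39]
Insert 26: [48, 26, 39, 7]

Final heap: [48, 26, 39, 7]


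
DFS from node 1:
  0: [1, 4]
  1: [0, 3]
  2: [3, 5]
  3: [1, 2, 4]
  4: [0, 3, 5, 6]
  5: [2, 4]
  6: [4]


Visit 1, push [3, 0]
Visit 0, push [4]
Visit 4, push [6, 5, 3]
Visit 3, push [2]
Visit 2, push [5]
Visit 5, push []
Visit 6, push []

DFS order: [1, 0, 4, 3, 2, 5, 6]


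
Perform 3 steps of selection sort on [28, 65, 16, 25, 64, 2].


Initial: [28, 65, 16, 25, 64, 2]
Step 1: min=2 at 5
  Swap: [2, 65, 16, 25, 64, 28]
Step 2: min=16 at 2
  Swap: [2, 16, 65, 25, 64, 28]
Step 3: min=25 at 3
  Swap: [2, 16, 25, 65, 64, 28]

After 3 steps: [2, 16, 25, 65, 64, 28]


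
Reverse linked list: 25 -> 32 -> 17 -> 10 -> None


Step 1: curr=25, set curr.next=prev(None) | reversed so far: 25
Step 2: curr=32, set curr.next=prev(25) | reversed so far: 32 -> 25
Step 3: curr=17, set curr.next=prev(32) | reversed so far: 17 -> 32 -> 25
Step 4: curr=10, set curr.next=prev(17) | reversed so far: 10 -> 17 -> 32 -> 25

10 -> 17 -> 32 -> 25 -> None


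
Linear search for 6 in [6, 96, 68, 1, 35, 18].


i=0: 6==6 found!

Found at 0, 1 comps


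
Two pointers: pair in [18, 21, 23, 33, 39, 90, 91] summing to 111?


lo=0(18)+hi=6(91)=109
lo=1(21)+hi=6(91)=112
lo=1(21)+hi=5(90)=111

Yes: 21+90=111


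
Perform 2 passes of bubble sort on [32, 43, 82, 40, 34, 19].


Initial: [32, 43, 82, 40, 34, 19]
Pass 1: [32, 43, 40, 34, 19, 82] (3 swaps)
Pass 2: [32, 40, 34, 19, 43, 82] (3 swaps)

After 2 passes: [32, 40, 34, 19, 43, 82]


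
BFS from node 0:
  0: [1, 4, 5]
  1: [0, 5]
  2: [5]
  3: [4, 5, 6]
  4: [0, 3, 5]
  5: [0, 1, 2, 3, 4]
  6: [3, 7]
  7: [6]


Visit 0, enqueue [1, 4, 5]
Visit 1, enqueue []
Visit 4, enqueue [3]
Visit 5, enqueue [2]
Visit 3, enqueue [6]
Visit 2, enqueue []
Visit 6, enqueue [7]
Visit 7, enqueue []

BFS order: [0, 1, 4, 5, 3, 2, 6, 7]


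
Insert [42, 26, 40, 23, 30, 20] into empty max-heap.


Insert 42: [42]
Insert 26: [42, 26]
Insert 40: [42, 26, 40]
Insert 23: [42, 26, 40, 23]
Insert 30: [42, 30, 40, 23, 26]
Insert 20: [42, 30, 40, 23, 26, 20]

Final heap: [42, 30, 40, 23, 26, 20]


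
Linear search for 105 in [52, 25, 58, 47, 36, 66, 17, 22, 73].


i=0: 52!=105
i=1: 25!=105
i=2: 58!=105
i=3: 47!=105
i=4: 36!=105
i=5: 66!=105
i=6: 17!=105
i=7: 22!=105
i=8: 73!=105

Not found, 9 comps


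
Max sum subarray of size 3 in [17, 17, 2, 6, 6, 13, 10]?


[0:3]: 36
[1:4]: 25
[2:5]: 14
[3:6]: 25
[4:7]: 29

Max: 36 at [0:3]


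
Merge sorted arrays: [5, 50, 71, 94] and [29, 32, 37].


Take 5 from A
Take 29 from B
Take 32 from B
Take 37 from B

Merged: [5, 29, 32, 37, 50, 71, 94]


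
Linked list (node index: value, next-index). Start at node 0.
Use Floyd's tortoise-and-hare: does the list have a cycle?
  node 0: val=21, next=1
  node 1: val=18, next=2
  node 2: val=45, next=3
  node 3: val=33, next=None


Floyd's tortoise (slow, +1) and hare (fast, +2):
  init: slow=0, fast=0
  step 1: slow=1, fast=2
  step 2: fast 2->3->None, no cycle

Cycle: no


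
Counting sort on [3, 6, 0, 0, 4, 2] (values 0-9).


Input: [3, 6, 0, 0, 4, 2]
Counts: [2, 0, 1, 1, 1, 0, 1, 0, 0, 0]

Sorted: [0, 0, 2, 3, 4, 6]


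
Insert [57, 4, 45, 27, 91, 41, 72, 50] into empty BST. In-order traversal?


Insert 57: root
Insert 4: L from 57
Insert 45: L from 57 -> R from 4
Insert 27: L from 57 -> R from 4 -> L from 45
Insert 91: R from 57
Insert 41: L from 57 -> R from 4 -> L from 45 -> R from 27
Insert 72: R from 57 -> L from 91
Insert 50: L from 57 -> R from 4 -> R from 45

In-order: [4, 27, 41, 45, 50, 57, 72, 91]


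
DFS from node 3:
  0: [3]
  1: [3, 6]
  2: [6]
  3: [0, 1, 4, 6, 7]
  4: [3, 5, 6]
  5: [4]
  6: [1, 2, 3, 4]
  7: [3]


Visit 3, push [7, 6, 4, 1, 0]
Visit 0, push []
Visit 1, push [6]
Visit 6, push [4, 2]
Visit 2, push []
Visit 4, push [5]
Visit 5, push []
Visit 7, push []

DFS order: [3, 0, 1, 6, 2, 4, 5, 7]


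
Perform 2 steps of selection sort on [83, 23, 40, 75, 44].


Initial: [83, 23, 40, 75, 44]
Step 1: min=23 at 1
  Swap: [23, 83, 40, 75, 44]
Step 2: min=40 at 2
  Swap: [23, 40, 83, 75, 44]

After 2 steps: [23, 40, 83, 75, 44]


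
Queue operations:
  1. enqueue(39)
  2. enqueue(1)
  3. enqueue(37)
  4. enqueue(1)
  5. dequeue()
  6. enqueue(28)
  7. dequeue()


enqueue(39) -> [39]
enqueue(1) -> [39, 1]
enqueue(37) -> [39, 1, 37]
enqueue(1) -> [39, 1, 37, 1]
dequeue()->39, [1, 37, 1]
enqueue(28) -> [1, 37, 1, 28]
dequeue()->1, [37, 1, 28]

Final queue: [37, 1, 28]


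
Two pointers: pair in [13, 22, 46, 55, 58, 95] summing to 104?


lo=0(13)+hi=5(95)=108
lo=0(13)+hi=4(58)=71
lo=1(22)+hi=4(58)=80
lo=2(46)+hi=4(58)=104

Yes: 46+58=104


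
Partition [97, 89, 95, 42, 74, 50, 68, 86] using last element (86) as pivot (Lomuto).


Pivot: 86
  42 <= 86: swap -> [42, 89, 95, 97, 74, 50, 68, 86]
  74 <= 86: swap -> [42, 74, 95, 97, 89, 50, 68, 86]
  50 <= 86: swap -> [42, 74, 50, 97, 89, 95, 68, 86]
  68 <= 86: swap -> [42, 74, 50, 68, 89, 95, 97, 86]
Place pivot at 4: [42, 74, 50, 68, 86, 95, 97, 89]

Partitioned: [42, 74, 50, 68, 86, 95, 97, 89]


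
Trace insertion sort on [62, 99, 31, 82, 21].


Initial: [62, 99, 31, 82, 21]
Insert 99: [62, 99, 31, 82, 21]
Insert 31: [31, 62, 99, 82, 21]
Insert 82: [31, 62, 82, 99, 21]
Insert 21: [21, 31, 62, 82, 99]

Sorted: [21, 31, 62, 82, 99]


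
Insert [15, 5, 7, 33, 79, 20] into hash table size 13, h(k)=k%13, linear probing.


Insert 15: h=2 -> slot 2
Insert 5: h=5 -> slot 5
Insert 7: h=7 -> slot 7
Insert 33: h=7, 1 probes -> slot 8
Insert 79: h=1 -> slot 1
Insert 20: h=7, 2 probes -> slot 9

Table: [None, 79, 15, None, None, 5, None, 7, 33, 20, None, None, None]


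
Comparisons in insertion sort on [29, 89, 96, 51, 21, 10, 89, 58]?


Algorithm: insertion sort
Input: [29, 89, 96, 51, 21, 10, 89, 58]
Sorted: [10, 21, 29, 51, 58, 89, 89, 96]

20


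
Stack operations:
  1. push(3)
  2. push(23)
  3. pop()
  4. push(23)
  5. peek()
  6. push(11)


push(3) -> [3]
push(23) -> [3, 23]
pop()->23, [3]
push(23) -> [3, 23]
peek()->23
push(11) -> [3, 23, 11]

Final stack: [3, 23, 11]


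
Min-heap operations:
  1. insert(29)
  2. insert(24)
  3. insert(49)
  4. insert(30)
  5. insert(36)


insert(29) -> [29]
insert(24) -> [24, 29]
insert(49) -> [24, 29, 49]
insert(30) -> [24, 29, 49, 30]
insert(36) -> [24, 29, 49, 30, 36]

Final heap: [24, 29, 49, 30, 36]


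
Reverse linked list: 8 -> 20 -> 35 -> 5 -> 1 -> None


Step 1: curr=8, set curr.next=prev(None) | reversed so far: 8
Step 2: curr=20, set curr.next=prev(8) | reversed so far: 20 -> 8
Step 3: curr=35, set curr.next=prev(20) | reversed so far: 35 -> 20 -> 8
Step 4: curr=5, set curr.next=prev(35) | reversed so far: 5 -> 35 -> 20 -> 8
Step 5: curr=1, set curr.next=prev(5) | reversed so far: 1 -> 5 -> 35 -> 20 -> 8

1 -> 5 -> 35 -> 20 -> 8 -> None


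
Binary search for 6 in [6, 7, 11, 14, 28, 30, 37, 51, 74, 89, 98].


Step 1: lo=0, hi=10, mid=5, val=30
Step 2: lo=0, hi=4, mid=2, val=11
Step 3: lo=0, hi=1, mid=0, val=6

Found at index 0


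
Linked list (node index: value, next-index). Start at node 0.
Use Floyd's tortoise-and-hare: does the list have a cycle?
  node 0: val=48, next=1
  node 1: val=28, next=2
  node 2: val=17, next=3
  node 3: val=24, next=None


Floyd's tortoise (slow, +1) and hare (fast, +2):
  init: slow=0, fast=0
  step 1: slow=1, fast=2
  step 2: fast 2->3->None, no cycle

Cycle: no


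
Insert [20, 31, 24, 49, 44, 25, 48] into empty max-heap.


Insert 20: [20]
Insert 31: [31, 20]
Insert 24: [31, 20, 24]
Insert 49: [49, 31, 24, 20]
Insert 44: [49, 44, 24, 20, 31]
Insert 25: [49, 44, 25, 20, 31, 24]
Insert 48: [49, 44, 48, 20, 31, 24, 25]

Final heap: [49, 44, 48, 20, 31, 24, 25]


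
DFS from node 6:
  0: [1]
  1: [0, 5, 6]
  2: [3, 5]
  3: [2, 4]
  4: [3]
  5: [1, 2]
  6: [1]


Visit 6, push [1]
Visit 1, push [5, 0]
Visit 0, push []
Visit 5, push [2]
Visit 2, push [3]
Visit 3, push [4]
Visit 4, push []

DFS order: [6, 1, 0, 5, 2, 3, 4]
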